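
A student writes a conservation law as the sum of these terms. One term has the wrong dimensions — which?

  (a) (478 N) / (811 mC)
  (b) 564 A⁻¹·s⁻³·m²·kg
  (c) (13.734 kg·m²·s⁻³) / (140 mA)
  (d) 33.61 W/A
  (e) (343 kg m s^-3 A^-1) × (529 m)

(a)

Work out the base dimensions of each:
  (a) [kg·m·s⁻²] / [s·A] = kg·m·s⁻³·A⁻¹
  (b) kg·m²·s⁻³·A⁻¹
  (c) [kg·m²·s⁻³] / [A] = kg·m²·s⁻³·A⁻¹
  (d) W·A⁻¹ = J·s⁻¹·A⁻¹ = kg·m²·s⁻³·A⁻¹
  (e) [kg·m·s⁻³·A⁻¹] · [m] = kg·m²·s⁻³·A⁻¹
All reduce to kg·m²·s⁻³·A⁻¹ except (a), which is kg·m·s⁻³·A⁻¹.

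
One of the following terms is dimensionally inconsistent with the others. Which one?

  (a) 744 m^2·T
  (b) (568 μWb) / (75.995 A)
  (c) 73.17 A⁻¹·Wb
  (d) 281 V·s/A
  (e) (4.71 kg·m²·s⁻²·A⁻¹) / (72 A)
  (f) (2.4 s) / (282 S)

Work out the base dimensions of each:
  (a) T·m² = Wb·m⁻²·m² = kg·m²·s⁻²·A⁻¹
  (b) [kg·m²·s⁻²·A⁻¹] / [A] = kg·m²·s⁻²·A⁻²
  (c) Wb·A⁻¹ = V·s·A⁻¹ = kg·m²·s⁻²·A⁻²
  (d) V·s·A⁻¹ = J·C⁻¹·s·A⁻¹ = kg·m²·s⁻²·A⁻²
  (e) [kg·m²·s⁻²·A⁻¹] / [A] = kg·m²·s⁻²·A⁻²
  (f) [s] / [kg⁻¹·m⁻²·s³·A²] = kg·m²·s⁻²·A⁻²
All reduce to kg·m²·s⁻²·A⁻² except (a), which is kg·m²·s⁻²·A⁻¹.

(a)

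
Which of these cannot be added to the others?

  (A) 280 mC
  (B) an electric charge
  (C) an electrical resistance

(C)

Reduce each to base SI dimensions:
  (A) C = s·A
  (B) [electric charge] = s·A
  (C) [electrical resistance] = kg·m²·s⁻³·A⁻²
All reduce to s·A except (C), which is kg·m²·s⁻³·A⁻².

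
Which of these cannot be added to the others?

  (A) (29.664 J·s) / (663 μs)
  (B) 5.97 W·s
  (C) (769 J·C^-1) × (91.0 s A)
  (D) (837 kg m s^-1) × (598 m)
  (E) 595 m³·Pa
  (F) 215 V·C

(D)

Reduce each to base SI dimensions:
  (A) [kg·m²·s⁻¹] / [s] = kg·m²·s⁻²
  (B) W·s = J·s⁻¹·s = kg·m²·s⁻²
  (C) [kg·m²·s⁻³·A⁻¹] · [s·A] = kg·m²·s⁻²
  (D) [kg·m·s⁻¹] · [m] = kg·m²·s⁻¹
  (E) Pa·m³ = N·m⁻²·m³ = kg·m²·s⁻²
  (F) C·V = s·A·J·C⁻¹ = kg·m²·s⁻²
All reduce to kg·m²·s⁻² except (D), which is kg·m²·s⁻¹.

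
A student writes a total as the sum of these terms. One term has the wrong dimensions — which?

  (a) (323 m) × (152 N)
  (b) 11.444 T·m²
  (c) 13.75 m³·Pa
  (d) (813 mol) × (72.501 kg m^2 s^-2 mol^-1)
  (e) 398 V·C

(b)

Expand each in SI base units:
  (a) [m] · [kg·m·s⁻²] = kg·m²·s⁻²
  (b) T·m² = Wb·m⁻²·m² = kg·m²·s⁻²·A⁻¹
  (c) Pa·m³ = N·m⁻²·m³ = kg·m²·s⁻²
  (d) [mol] · [kg·m²·s⁻²·mol⁻¹] = kg·m²·s⁻²
  (e) C·V = s·A·J·C⁻¹ = kg·m²·s⁻²
All reduce to kg·m²·s⁻² except (b), which is kg·m²·s⁻²·A⁻¹.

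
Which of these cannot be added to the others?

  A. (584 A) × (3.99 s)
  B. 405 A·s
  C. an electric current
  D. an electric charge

Dimensions:
  A. [A] · [s] = s·A
  B. A·s = s·A
  C. [electric current] = A
  D. [electric charge] = s·A
All reduce to s·A except C., which is A.

C.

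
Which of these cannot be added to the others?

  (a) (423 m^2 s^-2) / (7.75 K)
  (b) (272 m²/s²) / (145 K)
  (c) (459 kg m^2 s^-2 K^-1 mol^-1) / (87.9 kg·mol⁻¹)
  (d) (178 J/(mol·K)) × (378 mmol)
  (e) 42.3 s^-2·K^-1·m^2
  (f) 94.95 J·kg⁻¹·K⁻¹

Expand each in SI base units:
  (a) [m²·s⁻²] / [K] = m²·s⁻²·K⁻¹
  (b) [m²·s⁻²] / [K] = m²·s⁻²·K⁻¹
  (c) [kg·m²·s⁻²·K⁻¹·mol⁻¹] / [kg·mol⁻¹] = m²·s⁻²·K⁻¹
  (d) [kg·m²·s⁻²·K⁻¹·mol⁻¹] · [mol] = kg·m²·s⁻²·K⁻¹
  (e) m²·s⁻²·K⁻¹
  (f) J·kg⁻¹·K⁻¹ = N·m·kg⁻¹·K⁻¹ = m²·s⁻²·K⁻¹
All reduce to m²·s⁻²·K⁻¹ except (d), which is kg·m²·s⁻²·K⁻¹.

(d)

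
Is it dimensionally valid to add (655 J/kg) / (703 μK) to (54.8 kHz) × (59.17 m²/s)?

No

Reduce each to base SI dimensions:
  (655 J/kg) / (703 μK):  [m²·s⁻²] / [K] = m²·s⁻²·K⁻¹
  (54.8 kHz) × (59.17 m²/s):  [s⁻¹] · [m²·s⁻¹] = m²·s⁻²
m²·s⁻²·K⁻¹ ≠ m²·s⁻², so they cannot be added.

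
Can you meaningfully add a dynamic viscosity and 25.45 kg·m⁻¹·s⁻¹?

Yes

Expand each in SI base units:
  a dynamic viscosity:  [dynamic viscosity] = kg·m⁻¹·s⁻¹
  25.45 kg·m⁻¹·s⁻¹:  kg·m⁻¹·s⁻¹
Both are kg·m⁻¹·s⁻¹, so they have the same dimensions and can be added.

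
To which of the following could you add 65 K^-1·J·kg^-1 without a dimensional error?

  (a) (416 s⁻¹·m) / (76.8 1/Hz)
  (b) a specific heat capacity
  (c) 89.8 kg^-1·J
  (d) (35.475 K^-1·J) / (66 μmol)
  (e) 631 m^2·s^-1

(b)

Reference: J·kg⁻¹·K⁻¹ = N·m·kg⁻¹·K⁻¹ = m²·s⁻²·K⁻¹.
Each option:
  (a) [m·s⁻¹] / [s] = m·s⁻²
  (b) [specific heat capacity] = m²·s⁻²·K⁻¹  ← same
  (c) J·kg⁻¹ = N·m·kg⁻¹ = m²·s⁻²
  (d) [kg·m²·s⁻²·K⁻¹] / [mol] = kg·m²·s⁻²·K⁻¹·mol⁻¹
  (e) m²·s⁻¹
Only (b) matches m²·s⁻²·K⁻¹.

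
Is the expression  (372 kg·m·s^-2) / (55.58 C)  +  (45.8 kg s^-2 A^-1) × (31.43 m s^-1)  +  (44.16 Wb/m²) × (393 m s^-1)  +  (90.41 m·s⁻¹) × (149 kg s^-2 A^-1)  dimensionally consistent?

Yes

Expand each in SI base units:
  (372 kg·m·s^-2) / (55.58 C):  [kg·m·s⁻²] / [s·A] = kg·m·s⁻³·A⁻¹
  (45.8 kg s^-2 A^-1) × (31.43 m s^-1):  [kg·s⁻²·A⁻¹] · [m·s⁻¹] = kg·m·s⁻³·A⁻¹
  (44.16 Wb/m²) × (393 m s^-1):  [kg·s⁻²·A⁻¹] · [m·s⁻¹] = kg·m·s⁻³·A⁻¹
  (90.41 m·s⁻¹) × (149 kg s^-2 A^-1):  [m·s⁻¹] · [kg·s⁻²·A⁻¹] = kg·m·s⁻³·A⁻¹
Every term reduces to kg·m·s⁻³·A⁻¹.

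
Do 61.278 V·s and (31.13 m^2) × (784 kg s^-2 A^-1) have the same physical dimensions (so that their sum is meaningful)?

Reduce each to base SI dimensions:
  61.278 V·s:  V·s = J·C⁻¹·s = kg·m²·s⁻²·A⁻¹
  (31.13 m^2) × (784 kg s^-2 A^-1):  [m²] · [kg·s⁻²·A⁻¹] = kg·m²·s⁻²·A⁻¹
Both are kg·m²·s⁻²·A⁻¹, so they have the same dimensions and can be added.

Yes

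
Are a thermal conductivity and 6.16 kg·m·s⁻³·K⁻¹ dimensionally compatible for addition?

Yes

Expand each in SI base units:
  a thermal conductivity:  [thermal conductivity] = kg·m·s⁻³·K⁻¹
  6.16 kg·m·s⁻³·K⁻¹:  kg·m·s⁻³·K⁻¹
Both are kg·m·s⁻³·K⁻¹, so they have the same dimensions and can be added.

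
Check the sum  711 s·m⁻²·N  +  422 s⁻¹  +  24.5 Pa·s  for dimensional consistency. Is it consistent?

No

In SI base units:
  711 s·m⁻²·N:  N·s·m⁻² = kg·m·s⁻²·s·m⁻² = kg·m⁻¹·s⁻¹
  422 s⁻¹:  s⁻¹
  24.5 Pa·s:  Pa·s = N·m⁻²·s = kg·m⁻¹·s⁻¹
The terms do not share a single dimension (kg·m⁻¹·s⁻¹ vs s⁻¹).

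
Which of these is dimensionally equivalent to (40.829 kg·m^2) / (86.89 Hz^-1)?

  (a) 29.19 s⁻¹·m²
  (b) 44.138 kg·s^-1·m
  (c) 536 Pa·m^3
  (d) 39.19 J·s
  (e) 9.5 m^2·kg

(d)

Reference: [kg·m²] / [s] = kg·m²·s⁻¹.
Each option:
  (a) m²·s⁻¹
  (b) kg·m·s⁻¹
  (c) Pa·m³ = N·m⁻²·m³ = kg·m²·s⁻²
  (d) J·s = N·m·s = kg·m²·s⁻¹  ← same
  (e) kg·m²
Only (d) matches kg·m²·s⁻¹.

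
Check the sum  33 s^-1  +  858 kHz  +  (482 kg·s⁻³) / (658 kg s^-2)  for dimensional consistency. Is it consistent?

Yes

Expand each in SI base units:
  33 s^-1:  s⁻¹
  858 kHz:  Hz = s⁻¹
  (482 kg·s⁻³) / (658 kg s^-2):  [kg·s⁻³] / [kg·s⁻²] = s⁻¹
Every term reduces to s⁻¹.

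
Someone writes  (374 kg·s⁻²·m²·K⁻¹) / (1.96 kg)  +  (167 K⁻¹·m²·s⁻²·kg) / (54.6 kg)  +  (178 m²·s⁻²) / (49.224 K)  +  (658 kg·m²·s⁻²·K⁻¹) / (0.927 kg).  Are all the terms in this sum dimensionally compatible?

Work out the base dimensions of each:
  (374 kg·s⁻²·m²·K⁻¹) / (1.96 kg):  [kg·m²·s⁻²·K⁻¹] / [kg] = m²·s⁻²·K⁻¹
  (167 K⁻¹·m²·s⁻²·kg) / (54.6 kg):  [kg·m²·s⁻²·K⁻¹] / [kg] = m²·s⁻²·K⁻¹
  (178 m²·s⁻²) / (49.224 K):  [m²·s⁻²] / [K] = m²·s⁻²·K⁻¹
  (658 kg·m²·s⁻²·K⁻¹) / (0.927 kg):  [kg·m²·s⁻²·K⁻¹] / [kg] = m²·s⁻²·K⁻¹
Every term reduces to m²·s⁻²·K⁻¹.

Yes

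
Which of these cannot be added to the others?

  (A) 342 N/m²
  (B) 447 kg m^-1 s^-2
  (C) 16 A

(C)

In SI base units:
  (A) N·m⁻² = kg·m·s⁻²·m⁻² = kg·m⁻¹·s⁻²
  (B) kg·m⁻¹·s⁻²
  (C) A
All reduce to kg·m⁻¹·s⁻² except (C), which is A.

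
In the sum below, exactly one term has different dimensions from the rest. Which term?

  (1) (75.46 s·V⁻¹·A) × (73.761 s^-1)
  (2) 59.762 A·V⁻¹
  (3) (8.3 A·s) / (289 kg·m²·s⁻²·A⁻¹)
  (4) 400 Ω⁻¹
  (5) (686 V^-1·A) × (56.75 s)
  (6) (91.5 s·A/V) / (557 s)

In SI base units:
  (1) [kg⁻¹·m⁻²·s⁴·A²] · [s⁻¹] = kg⁻¹·m⁻²·s³·A²
  (2) A·V⁻¹ = A·(J·C⁻¹)⁻¹ = kg⁻¹·m⁻²·s³·A²
  (3) [s·A] / [kg·m²·s⁻²·A⁻¹] = kg⁻¹·m⁻²·s³·A²
  (4) Ω⁻¹ = (V·A⁻¹)⁻¹ = kg⁻¹·m⁻²·s³·A²
  (5) [kg⁻¹·m⁻²·s³·A²] · [s] = kg⁻¹·m⁻²·s⁴·A²
  (6) [kg⁻¹·m⁻²·s⁴·A²] / [s] = kg⁻¹·m⁻²·s³·A²
All reduce to kg⁻¹·m⁻²·s³·A² except (5), which is kg⁻¹·m⁻²·s⁴·A².

(5)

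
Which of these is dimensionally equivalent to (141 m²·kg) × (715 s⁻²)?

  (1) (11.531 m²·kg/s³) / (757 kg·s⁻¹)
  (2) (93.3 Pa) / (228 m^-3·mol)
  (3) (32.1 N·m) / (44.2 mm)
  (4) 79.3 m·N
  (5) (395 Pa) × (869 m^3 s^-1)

Reference: [kg·m²] · [s⁻²] = kg·m²·s⁻².
Each option:
  (1) [kg·m²·s⁻³] / [kg·s⁻¹] = m²·s⁻²
  (2) [kg·m⁻¹·s⁻²] / [m⁻³·mol] = kg·m²·s⁻²·mol⁻¹
  (3) [kg·m²·s⁻²] / [m] = kg·m·s⁻²
  (4) N·m = kg·m·s⁻²·m = kg·m²·s⁻²  ← same
  (5) [kg·m⁻¹·s⁻²] · [m³·s⁻¹] = kg·m²·s⁻³
Only (4) matches kg·m²·s⁻².

(4)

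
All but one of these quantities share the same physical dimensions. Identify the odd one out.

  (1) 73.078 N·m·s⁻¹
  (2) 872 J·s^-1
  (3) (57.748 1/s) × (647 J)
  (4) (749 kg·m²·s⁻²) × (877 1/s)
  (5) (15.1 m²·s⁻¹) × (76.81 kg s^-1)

(5)

In SI base units:
  (1) N·m·s⁻¹ = kg·m·s⁻²·m·s⁻¹ = kg·m²·s⁻³
  (2) J·s⁻¹ = N·m·s⁻¹ = kg·m²·s⁻³
  (3) [s⁻¹] · [kg·m²·s⁻²] = kg·m²·s⁻³
  (4) [kg·m²·s⁻²] · [s⁻¹] = kg·m²·s⁻³
  (5) [m²·s⁻¹] · [kg·s⁻¹] = kg·m²·s⁻²
All reduce to kg·m²·s⁻³ except (5), which is kg·m²·s⁻².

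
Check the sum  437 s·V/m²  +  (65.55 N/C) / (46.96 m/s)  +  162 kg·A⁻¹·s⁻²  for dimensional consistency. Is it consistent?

Yes

Dimensions:
  437 s·V/m²:  V·s·m⁻² = J·C⁻¹·s·m⁻² = kg·s⁻²·A⁻¹
  (65.55 N/C) / (46.96 m/s):  [kg·m·s⁻³·A⁻¹] / [m·s⁻¹] = kg·s⁻²·A⁻¹
  162 kg·A⁻¹·s⁻²:  kg·s⁻²·A⁻¹
Every term reduces to kg·s⁻²·A⁻¹.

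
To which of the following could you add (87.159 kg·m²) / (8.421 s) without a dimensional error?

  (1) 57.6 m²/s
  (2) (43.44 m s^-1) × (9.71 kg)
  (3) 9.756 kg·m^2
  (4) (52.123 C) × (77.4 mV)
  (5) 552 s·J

(5)

Reference: [kg·m²] / [s] = kg·m²·s⁻¹.
Each option:
  (1) m²·s⁻¹
  (2) [m·s⁻¹] · [kg] = kg·m·s⁻¹
  (3) kg·m²
  (4) [s·A] · [kg·m²·s⁻³·A⁻¹] = kg·m²·s⁻²
  (5) J·s = N·m·s = kg·m²·s⁻¹  ← same
Only (5) matches kg·m²·s⁻¹.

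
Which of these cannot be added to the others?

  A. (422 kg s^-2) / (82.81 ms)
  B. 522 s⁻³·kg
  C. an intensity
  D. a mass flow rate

In SI base units:
  A. [kg·s⁻²] / [s] = kg·s⁻³
  B. kg·s⁻³
  C. [intensity] = kg·s⁻³
  D. [mass flow rate] = kg·s⁻¹
All reduce to kg·s⁻³ except D., which is kg·s⁻¹.

D.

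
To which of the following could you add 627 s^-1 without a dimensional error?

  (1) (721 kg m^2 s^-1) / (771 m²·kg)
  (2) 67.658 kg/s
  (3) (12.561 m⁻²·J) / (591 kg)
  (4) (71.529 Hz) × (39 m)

(1)

Reference: s⁻¹.
Each option:
  (1) [kg·m²·s⁻¹] / [kg·m²] = s⁻¹  ← same
  (2) kg·s⁻¹
  (3) [kg·s⁻²] / [kg] = s⁻²
  (4) [s⁻¹] · [m] = m·s⁻¹
Only (1) matches s⁻¹.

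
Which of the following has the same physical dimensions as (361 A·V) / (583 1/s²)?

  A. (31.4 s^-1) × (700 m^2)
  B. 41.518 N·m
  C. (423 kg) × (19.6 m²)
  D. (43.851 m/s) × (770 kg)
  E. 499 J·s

Reference: [kg·m²·s⁻³] / [s⁻²] = kg·m²·s⁻¹.
Each option:
  A. [s⁻¹] · [m²] = m²·s⁻¹
  B. N·m = kg·m·s⁻²·m = kg·m²·s⁻²
  C. [kg] · [m²] = kg·m²
  D. [m·s⁻¹] · [kg] = kg·m·s⁻¹
  E. J·s = N·m·s = kg·m²·s⁻¹  ← same
Only E. matches kg·m²·s⁻¹.

E.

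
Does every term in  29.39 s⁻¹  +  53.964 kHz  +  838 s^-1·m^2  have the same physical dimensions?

No

Reduce each to base SI dimensions:
  29.39 s⁻¹:  s⁻¹
  53.964 kHz:  Hz = s⁻¹
  838 s^-1·m^2:  m²·s⁻¹
The terms do not share a single dimension (m²·s⁻¹ vs s⁻¹).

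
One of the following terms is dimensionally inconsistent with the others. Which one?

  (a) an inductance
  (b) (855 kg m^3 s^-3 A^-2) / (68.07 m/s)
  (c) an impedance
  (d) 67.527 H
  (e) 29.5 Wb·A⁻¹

Reduce each to base SI dimensions:
  (a) [inductance] = kg·m²·s⁻²·A⁻²
  (b) [kg·m³·s⁻³·A⁻²] / [m·s⁻¹] = kg·m²·s⁻²·A⁻²
  (c) [impedance] = kg·m²·s⁻³·A⁻²
  (d) H = V·s·A⁻¹ = kg·m²·s⁻²·A⁻²
  (e) Wb·A⁻¹ = V·s·A⁻¹ = kg·m²·s⁻²·A⁻²
All reduce to kg·m²·s⁻²·A⁻² except (c), which is kg·m²·s⁻³·A⁻².

(c)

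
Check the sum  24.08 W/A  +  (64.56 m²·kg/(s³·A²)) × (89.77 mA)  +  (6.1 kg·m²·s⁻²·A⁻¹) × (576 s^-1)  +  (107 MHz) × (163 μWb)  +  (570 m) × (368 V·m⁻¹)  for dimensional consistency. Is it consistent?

Expand each in SI base units:
  24.08 W/A:  W·A⁻¹ = J·s⁻¹·A⁻¹ = kg·m²·s⁻³·A⁻¹
  (64.56 m²·kg/(s³·A²)) × (89.77 mA):  [kg·m²·s⁻³·A⁻²] · [A] = kg·m²·s⁻³·A⁻¹
  (6.1 kg·m²·s⁻²·A⁻¹) × (576 s^-1):  [kg·m²·s⁻²·A⁻¹] · [s⁻¹] = kg·m²·s⁻³·A⁻¹
  (107 MHz) × (163 μWb):  [s⁻¹] · [kg·m²·s⁻²·A⁻¹] = kg·m²·s⁻³·A⁻¹
  (570 m) × (368 V·m⁻¹):  [m] · [kg·m·s⁻³·A⁻¹] = kg·m²·s⁻³·A⁻¹
Every term reduces to kg·m²·s⁻³·A⁻¹.

Yes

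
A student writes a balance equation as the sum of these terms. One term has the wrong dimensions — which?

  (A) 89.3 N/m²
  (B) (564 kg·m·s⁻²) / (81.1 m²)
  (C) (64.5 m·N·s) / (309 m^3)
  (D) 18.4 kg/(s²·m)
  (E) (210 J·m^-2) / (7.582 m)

(C)

Work out the base dimensions of each:
  (A) N·m⁻² = kg·m·s⁻²·m⁻² = kg·m⁻¹·s⁻²
  (B) [kg·m·s⁻²] / [m²] = kg·m⁻¹·s⁻²
  (C) [kg·m²·s⁻¹] / [m³] = kg·m⁻¹·s⁻¹
  (D) kg·m⁻¹·s⁻²
  (E) [kg·s⁻²] / [m] = kg·m⁻¹·s⁻²
All reduce to kg·m⁻¹·s⁻² except (C), which is kg·m⁻¹·s⁻¹.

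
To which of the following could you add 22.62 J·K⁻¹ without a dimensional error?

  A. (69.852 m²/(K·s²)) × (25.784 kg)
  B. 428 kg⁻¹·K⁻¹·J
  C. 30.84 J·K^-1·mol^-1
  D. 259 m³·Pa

Reference: J·K⁻¹ = N·m·K⁻¹ = kg·m²·s⁻²·K⁻¹.
Each option:
  A. [m²·s⁻²·K⁻¹] · [kg] = kg·m²·s⁻²·K⁻¹  ← same
  B. J·kg⁻¹·K⁻¹ = N·m·kg⁻¹·K⁻¹ = m²·s⁻²·K⁻¹
  C. J·mol⁻¹·K⁻¹ = N·m·mol⁻¹·K⁻¹ = kg·m²·s⁻²·K⁻¹·mol⁻¹
  D. Pa·m³ = N·m⁻²·m³ = kg·m²·s⁻²
Only A. matches kg·m²·s⁻²·K⁻¹.

A.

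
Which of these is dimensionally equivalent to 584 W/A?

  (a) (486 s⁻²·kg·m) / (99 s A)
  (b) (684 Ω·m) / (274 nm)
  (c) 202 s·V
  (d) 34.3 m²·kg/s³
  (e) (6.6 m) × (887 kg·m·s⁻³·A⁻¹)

Reference: W·A⁻¹ = J·s⁻¹·A⁻¹ = kg·m²·s⁻³·A⁻¹.
Each option:
  (a) [kg·m·s⁻²] / [s·A] = kg·m·s⁻³·A⁻¹
  (b) [kg·m³·s⁻³·A⁻²] / [m] = kg·m²·s⁻³·A⁻²
  (c) V·s = J·C⁻¹·s = kg·m²·s⁻²·A⁻¹
  (d) kg·m²·s⁻³
  (e) [m] · [kg·m·s⁻³·A⁻¹] = kg·m²·s⁻³·A⁻¹  ← same
Only (e) matches kg·m²·s⁻³·A⁻¹.

(e)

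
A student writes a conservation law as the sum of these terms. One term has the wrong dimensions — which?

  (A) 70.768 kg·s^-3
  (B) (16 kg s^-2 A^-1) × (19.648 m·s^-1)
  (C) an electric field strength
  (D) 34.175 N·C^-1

Work out the base dimensions of each:
  (A) kg·s⁻³
  (B) [kg·s⁻²·A⁻¹] · [m·s⁻¹] = kg·m·s⁻³·A⁻¹
  (C) [electric field strength] = kg·m·s⁻³·A⁻¹
  (D) N·C⁻¹ = kg·m·s⁻²·(s·A)⁻¹ = kg·m·s⁻³·A⁻¹
All reduce to kg·m·s⁻³·A⁻¹ except (A), which is kg·s⁻³.

(A)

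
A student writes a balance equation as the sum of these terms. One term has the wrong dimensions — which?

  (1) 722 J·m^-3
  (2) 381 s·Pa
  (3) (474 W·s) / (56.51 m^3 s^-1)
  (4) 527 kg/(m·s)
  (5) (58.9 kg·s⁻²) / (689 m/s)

Expand each in SI base units:
  (1) J·m⁻³ = N·m·m⁻³ = kg·m⁻¹·s⁻²
  (2) Pa·s = N·m⁻²·s = kg·m⁻¹·s⁻¹
  (3) [kg·m²·s⁻²] / [m³·s⁻¹] = kg·m⁻¹·s⁻¹
  (4) kg·m⁻¹·s⁻¹
  (5) [kg·s⁻²] / [m·s⁻¹] = kg·m⁻¹·s⁻¹
All reduce to kg·m⁻¹·s⁻¹ except (1), which is kg·m⁻¹·s⁻².

(1)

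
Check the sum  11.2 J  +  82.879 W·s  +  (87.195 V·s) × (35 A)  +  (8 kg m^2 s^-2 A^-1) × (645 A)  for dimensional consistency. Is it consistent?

Yes

In SI base units:
  11.2 J:  J = N·m = kg·m²·s⁻²
  82.879 W·s:  W·s = J·s⁻¹·s = kg·m²·s⁻²
  (87.195 V·s) × (35 A):  [kg·m²·s⁻²·A⁻¹] · [A] = kg·m²·s⁻²
  (8 kg m^2 s^-2 A^-1) × (645 A):  [kg·m²·s⁻²·A⁻¹] · [A] = kg·m²·s⁻²
Every term reduces to kg·m²·s⁻².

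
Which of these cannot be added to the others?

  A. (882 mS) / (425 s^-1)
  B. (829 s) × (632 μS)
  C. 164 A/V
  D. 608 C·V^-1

Dimensions:
  A. [kg⁻¹·m⁻²·s³·A²] / [s⁻¹] = kg⁻¹·m⁻²·s⁴·A²
  B. [s] · [kg⁻¹·m⁻²·s³·A²] = kg⁻¹·m⁻²·s⁴·A²
  C. A·V⁻¹ = A·(J·C⁻¹)⁻¹ = kg⁻¹·m⁻²·s³·A²
  D. C·V⁻¹ = s·A·(J·C⁻¹)⁻¹ = kg⁻¹·m⁻²·s⁴·A²
All reduce to kg⁻¹·m⁻²·s⁴·A² except C., which is kg⁻¹·m⁻²·s³·A².

C.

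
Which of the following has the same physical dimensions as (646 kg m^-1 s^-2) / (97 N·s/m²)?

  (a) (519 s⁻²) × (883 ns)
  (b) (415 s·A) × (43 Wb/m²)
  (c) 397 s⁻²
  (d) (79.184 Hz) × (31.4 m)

Reference: [kg·m⁻¹·s⁻²] / [kg·m⁻¹·s⁻¹] = s⁻¹.
Each option:
  (a) [s⁻²] · [s] = s⁻¹  ← same
  (b) [s·A] · [kg·s⁻²·A⁻¹] = kg·s⁻¹
  (c) s⁻²
  (d) [s⁻¹] · [m] = m·s⁻¹
Only (a) matches s⁻¹.

(a)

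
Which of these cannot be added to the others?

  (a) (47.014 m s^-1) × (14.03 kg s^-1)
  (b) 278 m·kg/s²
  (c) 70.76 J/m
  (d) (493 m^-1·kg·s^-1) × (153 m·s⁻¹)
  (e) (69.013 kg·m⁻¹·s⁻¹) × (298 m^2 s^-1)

Dimensions:
  (a) [m·s⁻¹] · [kg·s⁻¹] = kg·m·s⁻²
  (b) kg·m·s⁻²
  (c) J·m⁻¹ = N·m·m⁻¹ = kg·m·s⁻²
  (d) [kg·m⁻¹·s⁻¹] · [m·s⁻¹] = kg·s⁻²
  (e) [kg·m⁻¹·s⁻¹] · [m²·s⁻¹] = kg·m·s⁻²
All reduce to kg·m·s⁻² except (d), which is kg·s⁻².

(d)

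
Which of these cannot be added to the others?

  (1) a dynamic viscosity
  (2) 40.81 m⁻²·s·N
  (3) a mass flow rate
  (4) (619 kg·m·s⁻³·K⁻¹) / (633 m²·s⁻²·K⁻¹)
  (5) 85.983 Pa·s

Expand each in SI base units:
  (1) [dynamic viscosity] = kg·m⁻¹·s⁻¹
  (2) N·s·m⁻² = kg·m·s⁻²·s·m⁻² = kg·m⁻¹·s⁻¹
  (3) [mass flow rate] = kg·s⁻¹
  (4) [kg·m·s⁻³·K⁻¹] / [m²·s⁻²·K⁻¹] = kg·m⁻¹·s⁻¹
  (5) Pa·s = N·m⁻²·s = kg·m⁻¹·s⁻¹
All reduce to kg·m⁻¹·s⁻¹ except (3), which is kg·s⁻¹.

(3)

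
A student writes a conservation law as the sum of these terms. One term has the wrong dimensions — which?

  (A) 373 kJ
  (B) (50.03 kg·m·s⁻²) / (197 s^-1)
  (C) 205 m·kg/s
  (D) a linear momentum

(A)

Reduce each to base SI dimensions:
  (A) J = N·m = kg·m²·s⁻²
  (B) [kg·m·s⁻²] / [s⁻¹] = kg·m·s⁻¹
  (C) kg·m·s⁻¹
  (D) [linear momentum] = kg·m·s⁻¹
All reduce to kg·m·s⁻¹ except (A), which is kg·m²·s⁻².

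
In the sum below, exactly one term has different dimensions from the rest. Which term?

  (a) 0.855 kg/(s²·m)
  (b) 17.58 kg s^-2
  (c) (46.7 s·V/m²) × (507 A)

(a)

Work out the base dimensions of each:
  (a) kg·m⁻¹·s⁻²
  (b) kg·s⁻²
  (c) [kg·s⁻²·A⁻¹] · [A] = kg·s⁻²
All reduce to kg·s⁻² except (a), which is kg·m⁻¹·s⁻².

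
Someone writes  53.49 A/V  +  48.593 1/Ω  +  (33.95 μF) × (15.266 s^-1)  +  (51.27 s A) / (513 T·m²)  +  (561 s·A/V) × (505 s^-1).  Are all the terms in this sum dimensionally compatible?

Dimensions:
  53.49 A/V:  A·V⁻¹ = A·(J·C⁻¹)⁻¹ = kg⁻¹·m⁻²·s³·A²
  48.593 1/Ω:  Ω⁻¹ = (V·A⁻¹)⁻¹ = kg⁻¹·m⁻²·s³·A²
  (33.95 μF) × (15.266 s^-1):  [kg⁻¹·m⁻²·s⁴·A²] · [s⁻¹] = kg⁻¹·m⁻²·s³·A²
  (51.27 s A) / (513 T·m²):  [s·A] / [kg·m²·s⁻²·A⁻¹] = kg⁻¹·m⁻²·s³·A²
  (561 s·A/V) × (505 s^-1):  [kg⁻¹·m⁻²·s⁴·A²] · [s⁻¹] = kg⁻¹·m⁻²·s³·A²
Every term reduces to kg⁻¹·m⁻²·s³·A².

Yes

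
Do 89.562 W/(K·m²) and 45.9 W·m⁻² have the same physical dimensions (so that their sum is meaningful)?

In SI base units:
  89.562 W/(K·m²):  W·m⁻²·K⁻¹ = J·s⁻¹·m⁻²·K⁻¹ = kg·s⁻³·K⁻¹
  45.9 W·m⁻²:  W·m⁻² = J·s⁻¹·m⁻² = kg·s⁻³
kg·s⁻³·K⁻¹ ≠ kg·s⁻³, so they cannot be added.

No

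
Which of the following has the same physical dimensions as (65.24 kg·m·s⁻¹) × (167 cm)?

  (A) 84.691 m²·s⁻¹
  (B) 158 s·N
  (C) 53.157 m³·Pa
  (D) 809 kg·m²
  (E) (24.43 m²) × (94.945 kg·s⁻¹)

(E)

Reference: [kg·m·s⁻¹] · [m] = kg·m²·s⁻¹.
Each option:
  (A) m²·s⁻¹
  (B) N·s = kg·m·s⁻²·s = kg·m·s⁻¹
  (C) Pa·m³ = N·m⁻²·m³ = kg·m²·s⁻²
  (D) kg·m²
  (E) [m²] · [kg·s⁻¹] = kg·m²·s⁻¹  ← same
Only (E) matches kg·m²·s⁻¹.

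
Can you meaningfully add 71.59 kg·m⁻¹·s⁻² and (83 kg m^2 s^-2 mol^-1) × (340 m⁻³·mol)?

Expand each in SI base units:
  71.59 kg·m⁻¹·s⁻²:  kg·m⁻¹·s⁻²
  (83 kg m^2 s^-2 mol^-1) × (340 m⁻³·mol):  [kg·m²·s⁻²·mol⁻¹] · [m⁻³·mol] = kg·m⁻¹·s⁻²
Both are kg·m⁻¹·s⁻², so they have the same dimensions and can be added.

Yes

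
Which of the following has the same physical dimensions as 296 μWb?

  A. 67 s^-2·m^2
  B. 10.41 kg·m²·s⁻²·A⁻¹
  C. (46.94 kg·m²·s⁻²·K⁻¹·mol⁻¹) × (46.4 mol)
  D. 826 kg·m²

Reference: Wb = V·s = kg·m²·s⁻²·A⁻¹.
Each option:
  A. m²·s⁻²
  B. kg·m²·s⁻²·A⁻¹  ← same
  C. [kg·m²·s⁻²·K⁻¹·mol⁻¹] · [mol] = kg·m²·s⁻²·K⁻¹
  D. kg·m²
Only B. matches kg·m²·s⁻²·A⁻¹.

B.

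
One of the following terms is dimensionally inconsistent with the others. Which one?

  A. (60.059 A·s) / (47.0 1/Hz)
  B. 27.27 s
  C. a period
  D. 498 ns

A.

In SI base units:
  A. [s·A] / [s] = A
  B. s
  C. [period] = s
  D. s
All reduce to s except A., which is A.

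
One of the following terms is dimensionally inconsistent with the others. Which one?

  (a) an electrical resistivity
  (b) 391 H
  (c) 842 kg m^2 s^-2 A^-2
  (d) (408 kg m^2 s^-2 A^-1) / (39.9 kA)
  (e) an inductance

In SI base units:
  (a) [electrical resistivity] = kg·m³·s⁻³·A⁻²
  (b) H = V·s·A⁻¹ = kg·m²·s⁻²·A⁻²
  (c) kg·m²·s⁻²·A⁻²
  (d) [kg·m²·s⁻²·A⁻¹] / [A] = kg·m²·s⁻²·A⁻²
  (e) [inductance] = kg·m²·s⁻²·A⁻²
All reduce to kg·m²·s⁻²·A⁻² except (a), which is kg·m³·s⁻³·A⁻².

(a)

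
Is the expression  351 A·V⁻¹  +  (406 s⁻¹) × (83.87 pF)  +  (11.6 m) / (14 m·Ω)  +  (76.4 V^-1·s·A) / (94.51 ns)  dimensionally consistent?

Work out the base dimensions of each:
  351 A·V⁻¹:  A·V⁻¹ = A·(J·C⁻¹)⁻¹ = kg⁻¹·m⁻²·s³·A²
  (406 s⁻¹) × (83.87 pF):  [s⁻¹] · [kg⁻¹·m⁻²·s⁴·A²] = kg⁻¹·m⁻²·s³·A²
  (11.6 m) / (14 m·Ω):  [m] / [kg·m³·s⁻³·A⁻²] = kg⁻¹·m⁻²·s³·A²
  (76.4 V^-1·s·A) / (94.51 ns):  [kg⁻¹·m⁻²·s⁴·A²] / [s] = kg⁻¹·m⁻²·s³·A²
Every term reduces to kg⁻¹·m⁻²·s³·A².

Yes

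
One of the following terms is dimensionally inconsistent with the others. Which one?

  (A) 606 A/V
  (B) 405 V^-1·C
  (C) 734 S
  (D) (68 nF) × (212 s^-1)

(B)

Expand each in SI base units:
  (A) A·V⁻¹ = A·(J·C⁻¹)⁻¹ = kg⁻¹·m⁻²·s³·A²
  (B) C·V⁻¹ = s·A·(J·C⁻¹)⁻¹ = kg⁻¹·m⁻²·s⁴·A²
  (C) S = Ω⁻¹ = kg⁻¹·m⁻²·s³·A²
  (D) [kg⁻¹·m⁻²·s⁴·A²] · [s⁻¹] = kg⁻¹·m⁻²·s³·A²
All reduce to kg⁻¹·m⁻²·s³·A² except (B), which is kg⁻¹·m⁻²·s⁴·A².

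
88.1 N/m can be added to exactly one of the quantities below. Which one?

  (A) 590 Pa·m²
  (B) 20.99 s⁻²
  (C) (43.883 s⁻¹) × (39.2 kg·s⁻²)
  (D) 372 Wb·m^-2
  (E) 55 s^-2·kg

(E)

Reference: N·m⁻¹ = kg·m·s⁻²·m⁻¹ = kg·s⁻².
Each option:
  (A) Pa·m² = N·m⁻²·m² = kg·m·s⁻²
  (B) s⁻²
  (C) [s⁻¹] · [kg·s⁻²] = kg·s⁻³
  (D) Wb·m⁻² = V·s·m⁻² = kg·s⁻²·A⁻¹
  (E) kg·s⁻²  ← same
Only (E) matches kg·s⁻².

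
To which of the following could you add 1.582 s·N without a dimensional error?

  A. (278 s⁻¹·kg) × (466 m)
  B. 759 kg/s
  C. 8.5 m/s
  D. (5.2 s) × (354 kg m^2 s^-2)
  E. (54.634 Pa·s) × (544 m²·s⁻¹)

A.

Reference: N·s = kg·m·s⁻²·s = kg·m·s⁻¹.
Each option:
  A. [kg·s⁻¹] · [m] = kg·m·s⁻¹  ← same
  B. kg·s⁻¹
  C. m·s⁻¹
  D. [s] · [kg·m²·s⁻²] = kg·m²·s⁻¹
  E. [kg·m⁻¹·s⁻¹] · [m²·s⁻¹] = kg·m·s⁻²
Only A. matches kg·m·s⁻¹.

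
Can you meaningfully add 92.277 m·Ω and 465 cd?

Reduce each to base SI dimensions:
  92.277 m·Ω:  Ω·m = V·A⁻¹·m = kg·m³·s⁻³·A⁻²
  465 cd:  cd
kg·m³·s⁻³·A⁻² ≠ cd, so they cannot be added.

No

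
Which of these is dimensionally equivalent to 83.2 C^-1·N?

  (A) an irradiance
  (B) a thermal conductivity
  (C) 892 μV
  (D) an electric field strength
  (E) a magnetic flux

Reference: N·C⁻¹ = kg·m·s⁻²·(s·A)⁻¹ = kg·m·s⁻³·A⁻¹.
Each option:
  (A) [irradiance] = kg·s⁻³
  (B) [thermal conductivity] = kg·m·s⁻³·K⁻¹
  (C) V = J·C⁻¹ = kg·m²·s⁻³·A⁻¹
  (D) [electric field strength] = kg·m·s⁻³·A⁻¹  ← same
  (E) [magnetic flux] = kg·m²·s⁻²·A⁻¹
Only (D) matches kg·m·s⁻³·A⁻¹.

(D)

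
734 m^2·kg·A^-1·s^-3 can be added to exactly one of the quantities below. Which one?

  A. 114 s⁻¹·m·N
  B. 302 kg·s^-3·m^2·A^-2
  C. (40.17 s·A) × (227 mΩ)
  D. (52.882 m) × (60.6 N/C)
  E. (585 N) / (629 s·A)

D.

Reference: kg·m²·s⁻³·A⁻¹.
Each option:
  A. N·m·s⁻¹ = kg·m·s⁻²·m·s⁻¹ = kg·m²·s⁻³
  B. kg·m²·s⁻³·A⁻²
  C. [s·A] · [kg·m²·s⁻³·A⁻²] = kg·m²·s⁻²·A⁻¹
  D. [m] · [kg·m·s⁻³·A⁻¹] = kg·m²·s⁻³·A⁻¹  ← same
  E. [kg·m·s⁻²] / [s·A] = kg·m·s⁻³·A⁻¹
Only D. matches kg·m²·s⁻³·A⁻¹.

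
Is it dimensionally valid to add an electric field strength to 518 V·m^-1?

Yes

Dimensions:
  an electric field strength:  [electric field strength] = kg·m·s⁻³·A⁻¹
  518 V·m^-1:  V·m⁻¹ = J·C⁻¹·m⁻¹ = kg·m·s⁻³·A⁻¹
Both are kg·m·s⁻³·A⁻¹, so they have the same dimensions and can be added.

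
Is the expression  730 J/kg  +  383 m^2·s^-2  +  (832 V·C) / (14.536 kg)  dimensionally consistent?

Yes

Reduce each to base SI dimensions:
  730 J/kg:  J·kg⁻¹ = N·m·kg⁻¹ = m²·s⁻²
  383 m^2·s^-2:  m²·s⁻²
  (832 V·C) / (14.536 kg):  [kg·m²·s⁻²] / [kg] = m²·s⁻²
Every term reduces to m²·s⁻².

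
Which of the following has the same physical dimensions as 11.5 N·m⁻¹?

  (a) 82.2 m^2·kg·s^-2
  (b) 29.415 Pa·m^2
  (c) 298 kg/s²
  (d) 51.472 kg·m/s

Reference: N·m⁻¹ = kg·m·s⁻²·m⁻¹ = kg·s⁻².
Each option:
  (a) kg·m²·s⁻²
  (b) Pa·m² = N·m⁻²·m² = kg·m·s⁻²
  (c) kg·s⁻²  ← same
  (d) kg·m·s⁻¹
Only (c) matches kg·s⁻².

(c)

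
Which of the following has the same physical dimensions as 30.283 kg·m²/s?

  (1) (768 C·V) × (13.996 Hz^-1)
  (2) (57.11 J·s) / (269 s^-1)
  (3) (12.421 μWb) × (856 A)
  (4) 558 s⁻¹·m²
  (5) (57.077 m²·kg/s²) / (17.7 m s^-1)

(1)

Reference: kg·m²·s⁻¹.
Each option:
  (1) [kg·m²·s⁻²] · [s] = kg·m²·s⁻¹  ← same
  (2) [kg·m²·s⁻¹] / [s⁻¹] = kg·m²
  (3) [kg·m²·s⁻²·A⁻¹] · [A] = kg·m²·s⁻²
  (4) m²·s⁻¹
  (5) [kg·m²·s⁻²] / [m·s⁻¹] = kg·m·s⁻¹
Only (1) matches kg·m²·s⁻¹.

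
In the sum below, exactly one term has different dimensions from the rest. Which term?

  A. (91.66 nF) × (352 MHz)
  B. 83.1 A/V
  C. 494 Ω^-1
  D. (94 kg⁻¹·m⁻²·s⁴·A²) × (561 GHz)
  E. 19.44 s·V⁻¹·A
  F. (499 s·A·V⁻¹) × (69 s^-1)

E.

Expand each in SI base units:
  A. [kg⁻¹·m⁻²·s⁴·A²] · [s⁻¹] = kg⁻¹·m⁻²·s³·A²
  B. A·V⁻¹ = A·(J·C⁻¹)⁻¹ = kg⁻¹·m⁻²·s³·A²
  C. Ω⁻¹ = (V·A⁻¹)⁻¹ = kg⁻¹·m⁻²·s³·A²
  D. [kg⁻¹·m⁻²·s⁴·A²] · [s⁻¹] = kg⁻¹·m⁻²·s³·A²
  E. A·s·V⁻¹ = A·s·(J·C⁻¹)⁻¹ = kg⁻¹·m⁻²·s⁴·A²
  F. [kg⁻¹·m⁻²·s⁴·A²] · [s⁻¹] = kg⁻¹·m⁻²·s³·A²
All reduce to kg⁻¹·m⁻²·s³·A² except E., which is kg⁻¹·m⁻²·s⁴·A².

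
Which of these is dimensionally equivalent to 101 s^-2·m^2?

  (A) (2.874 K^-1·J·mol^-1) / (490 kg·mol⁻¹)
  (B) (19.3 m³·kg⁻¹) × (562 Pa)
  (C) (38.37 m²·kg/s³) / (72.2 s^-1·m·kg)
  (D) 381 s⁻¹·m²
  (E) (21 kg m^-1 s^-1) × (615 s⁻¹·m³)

(B)

Reference: m²·s⁻².
Each option:
  (A) [kg·m²·s⁻²·K⁻¹·mol⁻¹] / [kg·mol⁻¹] = m²·s⁻²·K⁻¹
  (B) [kg⁻¹·m³] · [kg·m⁻¹·s⁻²] = m²·s⁻²  ← same
  (C) [kg·m²·s⁻³] / [kg·m·s⁻¹] = m·s⁻²
  (D) m²·s⁻¹
  (E) [kg·m⁻¹·s⁻¹] · [m³·s⁻¹] = kg·m²·s⁻²
Only (B) matches m²·s⁻².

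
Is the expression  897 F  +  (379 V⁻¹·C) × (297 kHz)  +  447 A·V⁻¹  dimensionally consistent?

No

Reduce each to base SI dimensions:
  897 F:  F = C·V⁻¹ = kg⁻¹·m⁻²·s⁴·A²
  (379 V⁻¹·C) × (297 kHz):  [kg⁻¹·m⁻²·s⁴·A²] · [s⁻¹] = kg⁻¹·m⁻²·s³·A²
  447 A·V⁻¹:  A·V⁻¹ = A·(J·C⁻¹)⁻¹ = kg⁻¹·m⁻²·s³·A²
The terms do not share a single dimension (kg⁻¹·m⁻²·s³·A² vs kg⁻¹·m⁻²·s⁴·A²).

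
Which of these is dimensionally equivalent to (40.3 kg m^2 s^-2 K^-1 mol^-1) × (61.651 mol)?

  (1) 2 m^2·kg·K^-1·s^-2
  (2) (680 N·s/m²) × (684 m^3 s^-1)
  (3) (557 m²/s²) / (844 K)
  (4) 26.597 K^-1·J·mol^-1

Reference: [kg·m²·s⁻²·K⁻¹·mol⁻¹] · [mol] = kg·m²·s⁻²·K⁻¹.
Each option:
  (1) kg·m²·s⁻²·K⁻¹  ← same
  (2) [kg·m⁻¹·s⁻¹] · [m³·s⁻¹] = kg·m²·s⁻²
  (3) [m²·s⁻²] / [K] = m²·s⁻²·K⁻¹
  (4) J·mol⁻¹·K⁻¹ = N·m·mol⁻¹·K⁻¹ = kg·m²·s⁻²·K⁻¹·mol⁻¹
Only (1) matches kg·m²·s⁻²·K⁻¹.

(1)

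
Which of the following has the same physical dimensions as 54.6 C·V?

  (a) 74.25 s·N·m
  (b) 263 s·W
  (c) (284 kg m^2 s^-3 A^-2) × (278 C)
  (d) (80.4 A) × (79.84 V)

Reference: C·V = s·A·J·C⁻¹ = kg·m²·s⁻².
Each option:
  (a) N·m·s = kg·m·s⁻²·m·s = kg·m²·s⁻¹
  (b) W·s = J·s⁻¹·s = kg·m²·s⁻²  ← same
  (c) [kg·m²·s⁻³·A⁻²] · [s·A] = kg·m²·s⁻²·A⁻¹
  (d) [A] · [kg·m²·s⁻³·A⁻¹] = kg·m²·s⁻³
Only (b) matches kg·m²·s⁻².

(b)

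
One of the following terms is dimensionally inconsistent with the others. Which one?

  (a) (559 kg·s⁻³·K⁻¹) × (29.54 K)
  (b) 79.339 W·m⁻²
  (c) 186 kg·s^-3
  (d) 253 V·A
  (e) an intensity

Reduce each to base SI dimensions:
  (a) [kg·s⁻³·K⁻¹] · [K] = kg·s⁻³
  (b) W·m⁻² = J·s⁻¹·m⁻² = kg·s⁻³
  (c) kg·s⁻³
  (d) V·A = J·C⁻¹·A = kg·m²·s⁻³
  (e) [intensity] = kg·s⁻³
All reduce to kg·s⁻³ except (d), which is kg·m²·s⁻³.

(d)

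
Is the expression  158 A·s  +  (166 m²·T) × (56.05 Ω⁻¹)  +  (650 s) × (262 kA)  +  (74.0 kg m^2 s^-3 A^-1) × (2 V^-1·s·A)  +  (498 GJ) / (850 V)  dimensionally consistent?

Yes

Reduce each to base SI dimensions:
  158 A·s:  A·s = s·A
  (166 m²·T) × (56.05 Ω⁻¹):  [kg·m²·s⁻²·A⁻¹] · [kg⁻¹·m⁻²·s³·A²] = s·A
  (650 s) × (262 kA):  [s] · [A] = s·A
  (74.0 kg m^2 s^-3 A^-1) × (2 V^-1·s·A):  [kg·m²·s⁻³·A⁻¹] · [kg⁻¹·m⁻²·s⁴·A²] = s·A
  (498 GJ) / (850 V):  [kg·m²·s⁻²] / [kg·m²·s⁻³·A⁻¹] = s·A
Every term reduces to s·A.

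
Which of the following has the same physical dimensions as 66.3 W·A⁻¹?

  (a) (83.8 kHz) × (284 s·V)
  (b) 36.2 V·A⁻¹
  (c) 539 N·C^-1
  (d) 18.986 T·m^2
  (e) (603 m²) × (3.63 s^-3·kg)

Reference: W·A⁻¹ = J·s⁻¹·A⁻¹ = kg·m²·s⁻³·A⁻¹.
Each option:
  (a) [s⁻¹] · [kg·m²·s⁻²·A⁻¹] = kg·m²·s⁻³·A⁻¹  ← same
  (b) V·A⁻¹ = J·C⁻¹·A⁻¹ = kg·m²·s⁻³·A⁻²
  (c) N·C⁻¹ = kg·m·s⁻²·(s·A)⁻¹ = kg·m·s⁻³·A⁻¹
  (d) T·m² = Wb·m⁻²·m² = kg·m²·s⁻²·A⁻¹
  (e) [m²] · [kg·s⁻³] = kg·m²·s⁻³
Only (a) matches kg·m²·s⁻³·A⁻¹.

(a)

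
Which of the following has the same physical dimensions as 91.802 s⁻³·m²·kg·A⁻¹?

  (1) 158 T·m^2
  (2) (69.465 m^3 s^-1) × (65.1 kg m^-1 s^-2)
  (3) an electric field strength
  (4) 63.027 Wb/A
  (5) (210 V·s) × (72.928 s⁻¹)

(5)

Reference: kg·m²·s⁻³·A⁻¹.
Each option:
  (1) T·m² = Wb·m⁻²·m² = kg·m²·s⁻²·A⁻¹
  (2) [m³·s⁻¹] · [kg·m⁻¹·s⁻²] = kg·m²·s⁻³
  (3) [electric field strength] = kg·m·s⁻³·A⁻¹
  (4) Wb·A⁻¹ = V·s·A⁻¹ = kg·m²·s⁻²·A⁻²
  (5) [kg·m²·s⁻²·A⁻¹] · [s⁻¹] = kg·m²·s⁻³·A⁻¹  ← same
Only (5) matches kg·m²·s⁻³·A⁻¹.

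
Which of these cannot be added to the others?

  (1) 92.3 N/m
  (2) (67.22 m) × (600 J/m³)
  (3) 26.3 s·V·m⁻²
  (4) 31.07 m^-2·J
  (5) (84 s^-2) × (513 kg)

(3)

Dimensions:
  (1) N·m⁻¹ = kg·m·s⁻²·m⁻¹ = kg·s⁻²
  (2) [m] · [kg·m⁻¹·s⁻²] = kg·s⁻²
  (3) V·s·m⁻² = J·C⁻¹·s·m⁻² = kg·s⁻²·A⁻¹
  (4) J·m⁻² = N·m·m⁻² = kg·s⁻²
  (5) [s⁻²] · [kg] = kg·s⁻²
All reduce to kg·s⁻² except (3), which is kg·s⁻²·A⁻¹.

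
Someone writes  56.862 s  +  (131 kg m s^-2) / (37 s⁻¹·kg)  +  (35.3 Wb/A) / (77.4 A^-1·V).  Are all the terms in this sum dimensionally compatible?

Dimensions:
  56.862 s:  s
  (131 kg m s^-2) / (37 s⁻¹·kg):  [kg·m·s⁻²] / [kg·s⁻¹] = m·s⁻¹
  (35.3 Wb/A) / (77.4 A^-1·V):  [kg·m²·s⁻²·A⁻²] / [kg·m²·s⁻³·A⁻²] = s
The terms do not share a single dimension (m·s⁻¹ vs s).

No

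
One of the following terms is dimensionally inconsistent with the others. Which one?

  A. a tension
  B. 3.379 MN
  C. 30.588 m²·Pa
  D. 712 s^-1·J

Reduce each to base SI dimensions:
  A. [tension] = kg·m·s⁻²
  B. N = kg·m·s⁻²
  C. Pa·m² = N·m⁻²·m² = kg·m·s⁻²
  D. J·s⁻¹ = N·m·s⁻¹ = kg·m²·s⁻³
All reduce to kg·m·s⁻² except D., which is kg·m²·s⁻³.

D.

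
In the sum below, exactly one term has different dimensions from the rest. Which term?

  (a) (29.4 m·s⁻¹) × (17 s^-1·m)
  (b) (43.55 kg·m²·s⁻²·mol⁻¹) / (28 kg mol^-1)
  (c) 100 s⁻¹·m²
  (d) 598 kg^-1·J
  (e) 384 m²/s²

(c)

Dimensions:
  (a) [m·s⁻¹] · [m·s⁻¹] = m²·s⁻²
  (b) [kg·m²·s⁻²·mol⁻¹] / [kg·mol⁻¹] = m²·s⁻²
  (c) m²·s⁻¹
  (d) J·kg⁻¹ = N·m·kg⁻¹ = m²·s⁻²
  (e) m²·s⁻²
All reduce to m²·s⁻² except (c), which is m²·s⁻¹.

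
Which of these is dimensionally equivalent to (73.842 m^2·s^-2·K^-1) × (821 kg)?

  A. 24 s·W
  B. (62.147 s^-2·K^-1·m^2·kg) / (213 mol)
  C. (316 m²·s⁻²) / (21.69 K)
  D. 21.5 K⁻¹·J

D.

Reference: [m²·s⁻²·K⁻¹] · [kg] = kg·m²·s⁻²·K⁻¹.
Each option:
  A. W·s = J·s⁻¹·s = kg·m²·s⁻²
  B. [kg·m²·s⁻²·K⁻¹] / [mol] = kg·m²·s⁻²·K⁻¹·mol⁻¹
  C. [m²·s⁻²] / [K] = m²·s⁻²·K⁻¹
  D. J·K⁻¹ = N·m·K⁻¹ = kg·m²·s⁻²·K⁻¹  ← same
Only D. matches kg·m²·s⁻²·K⁻¹.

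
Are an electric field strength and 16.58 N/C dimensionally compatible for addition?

Dimensions:
  an electric field strength:  [electric field strength] = kg·m·s⁻³·A⁻¹
  16.58 N/C:  N·C⁻¹ = kg·m·s⁻²·(s·A)⁻¹ = kg·m·s⁻³·A⁻¹
Both are kg·m·s⁻³·A⁻¹, so they have the same dimensions and can be added.

Yes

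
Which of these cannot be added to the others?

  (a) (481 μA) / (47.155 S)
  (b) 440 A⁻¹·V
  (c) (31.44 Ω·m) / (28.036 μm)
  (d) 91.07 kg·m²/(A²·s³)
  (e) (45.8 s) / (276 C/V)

Work out the base dimensions of each:
  (a) [A] / [kg⁻¹·m⁻²·s³·A²] = kg·m²·s⁻³·A⁻¹
  (b) V·A⁻¹ = J·C⁻¹·A⁻¹ = kg·m²·s⁻³·A⁻²
  (c) [kg·m³·s⁻³·A⁻²] / [m] = kg·m²·s⁻³·A⁻²
  (d) kg·m²·s⁻³·A⁻²
  (e) [s] / [kg⁻¹·m⁻²·s⁴·A²] = kg·m²·s⁻³·A⁻²
All reduce to kg·m²·s⁻³·A⁻² except (a), which is kg·m²·s⁻³·A⁻¹.

(a)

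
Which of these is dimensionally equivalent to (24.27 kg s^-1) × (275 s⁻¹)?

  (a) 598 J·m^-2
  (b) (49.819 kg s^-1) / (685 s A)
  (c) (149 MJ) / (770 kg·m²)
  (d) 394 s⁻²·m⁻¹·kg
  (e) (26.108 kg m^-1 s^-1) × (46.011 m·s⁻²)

Reference: [kg·s⁻¹] · [s⁻¹] = kg·s⁻².
Each option:
  (a) J·m⁻² = N·m·m⁻² = kg·s⁻²  ← same
  (b) [kg·s⁻¹] / [s·A] = kg·s⁻²·A⁻¹
  (c) [kg·m²·s⁻²] / [kg·m²] = s⁻²
  (d) kg·m⁻¹·s⁻²
  (e) [kg·m⁻¹·s⁻¹] · [m·s⁻²] = kg·s⁻³
Only (a) matches kg·s⁻².

(a)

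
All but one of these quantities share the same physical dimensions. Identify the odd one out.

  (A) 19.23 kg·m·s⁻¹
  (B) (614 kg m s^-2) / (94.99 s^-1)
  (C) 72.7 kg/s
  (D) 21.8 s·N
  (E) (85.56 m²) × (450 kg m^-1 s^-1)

(C)

In SI base units:
  (A) kg·m·s⁻¹
  (B) [kg·m·s⁻²] / [s⁻¹] = kg·m·s⁻¹
  (C) kg·s⁻¹
  (D) N·s = kg·m·s⁻²·s = kg·m·s⁻¹
  (E) [m²] · [kg·m⁻¹·s⁻¹] = kg·m·s⁻¹
All reduce to kg·m·s⁻¹ except (C), which is kg·s⁻¹.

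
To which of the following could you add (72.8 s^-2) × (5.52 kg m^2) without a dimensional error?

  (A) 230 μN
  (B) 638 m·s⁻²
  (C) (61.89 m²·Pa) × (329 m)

(C)

Reference: [s⁻²] · [kg·m²] = kg·m²·s⁻².
Each option:
  (A) N = kg·m·s⁻²
  (B) m·s⁻²
  (C) [kg·m·s⁻²] · [m] = kg·m²·s⁻²  ← same
Only (C) matches kg·m²·s⁻².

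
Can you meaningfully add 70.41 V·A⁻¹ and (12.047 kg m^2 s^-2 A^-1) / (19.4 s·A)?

In SI base units:
  70.41 V·A⁻¹:  V·A⁻¹ = J·C⁻¹·A⁻¹ = kg·m²·s⁻³·A⁻²
  (12.047 kg m^2 s^-2 A^-1) / (19.4 s·A):  [kg·m²·s⁻²·A⁻¹] / [s·A] = kg·m²·s⁻³·A⁻²
Both are kg·m²·s⁻³·A⁻², so they have the same dimensions and can be added.

Yes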